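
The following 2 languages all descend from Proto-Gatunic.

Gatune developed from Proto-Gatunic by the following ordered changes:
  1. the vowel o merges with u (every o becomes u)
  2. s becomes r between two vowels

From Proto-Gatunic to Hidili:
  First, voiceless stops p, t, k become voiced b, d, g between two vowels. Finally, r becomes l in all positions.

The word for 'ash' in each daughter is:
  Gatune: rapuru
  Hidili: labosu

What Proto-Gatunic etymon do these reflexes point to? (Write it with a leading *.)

Position 5: Gatune has r, Hidili has s. Hidili preserves s here (none of its changes turn any other segment into s), so the proto-segment is *s.
Position 1: Gatune has r, Hidili has l. Taking the neighbouring segments as reconstructed: Gatune r can only go back to *r; Hidili l could go back to *l or *r — the one source consistent with every daughter is *r.
Continuing position by position gives *raposu; check it forward:
Gatune: *raposu > rapusu > rapuru  (by vowel merger, rhotacism)
Hidili: *raposu
  raposu → rabosu   [intervocalic voicing]
  rabosu → labosu   [unconditioned shift]
  giving Hidili labosu.
Only *raposu yields all of Gatune rapuru, Hidili labosu.

*raposu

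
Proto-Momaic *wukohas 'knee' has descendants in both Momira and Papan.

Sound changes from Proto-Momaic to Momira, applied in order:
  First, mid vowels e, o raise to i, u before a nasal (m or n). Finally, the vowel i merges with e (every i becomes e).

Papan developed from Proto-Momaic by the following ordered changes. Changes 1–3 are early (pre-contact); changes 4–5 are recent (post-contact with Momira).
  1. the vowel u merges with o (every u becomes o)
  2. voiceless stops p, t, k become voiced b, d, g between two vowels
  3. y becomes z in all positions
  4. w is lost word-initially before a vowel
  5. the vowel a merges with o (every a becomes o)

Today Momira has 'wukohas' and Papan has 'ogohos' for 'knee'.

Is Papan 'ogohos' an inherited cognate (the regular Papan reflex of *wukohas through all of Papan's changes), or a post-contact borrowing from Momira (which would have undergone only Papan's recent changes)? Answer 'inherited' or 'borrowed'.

If inherited, *wukohas would pass through all of Papan's changes:
Papan: *wukohas
  wukohas → wokohas   [vowel merger]
  wokohas → wogohas   [intervocalic voicing]
  wogohas (rule 3 does not apply)
  wogohas → ogohas   [glide loss]
  ogohas → ogohos   [vowel merger]
  giving Papan ogohos.
If borrowed from Momira 'wukohas' after the early changes, it would undergo only the recent ones:
  rule 4 (glide loss): wukohas → ukohas
  rule 5 (vowel merger): ukohas → ukohos
  ⇒ as a loan: ukohos
Papan 'ogohos' matches the inherited outcome exactly, so it is an inherited cognate, not a loan.

inherited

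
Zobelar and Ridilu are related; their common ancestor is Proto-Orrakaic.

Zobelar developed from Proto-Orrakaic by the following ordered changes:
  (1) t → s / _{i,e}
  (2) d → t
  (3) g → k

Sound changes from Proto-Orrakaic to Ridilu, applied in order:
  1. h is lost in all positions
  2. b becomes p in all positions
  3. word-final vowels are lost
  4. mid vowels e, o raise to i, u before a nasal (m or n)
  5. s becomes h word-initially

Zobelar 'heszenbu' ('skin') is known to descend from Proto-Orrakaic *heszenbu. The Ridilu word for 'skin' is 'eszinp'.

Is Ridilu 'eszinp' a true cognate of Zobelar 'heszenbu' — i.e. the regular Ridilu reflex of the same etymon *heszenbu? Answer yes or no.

Derive the expected Ridilu reflex of *heszenbu:
Ridilu: *heszenbu
  heszenbu → eszenbu   [h-loss]
  eszenbu → eszenpu   [unconditioned shift]
  eszenpu → eszenp   [apocope]
  eszenp → eszinp   [pre-nasal raising]
  eszinp (rule 5 does not apply)
  giving Ridilu eszinp.
Ridilu 'eszinp' matches the regular reflex exactly, so the pair is cognate.

yes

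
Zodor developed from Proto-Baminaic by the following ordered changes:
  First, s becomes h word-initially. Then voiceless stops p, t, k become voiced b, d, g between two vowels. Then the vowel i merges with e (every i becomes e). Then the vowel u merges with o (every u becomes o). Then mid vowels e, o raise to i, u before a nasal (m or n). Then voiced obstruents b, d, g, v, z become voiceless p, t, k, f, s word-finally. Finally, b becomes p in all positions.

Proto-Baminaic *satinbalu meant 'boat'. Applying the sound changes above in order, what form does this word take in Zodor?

hadinpalo

Zodor: start from *satinbalu.
  rule 1 (debuccalisation): satinbalu → hatinbalu
  rule 2 (intervocalic voicing): hatinbalu → hadinbalu
  rule 3 (vowel merger): hadinbalu → hadenbalu
  rule 4 (vowel merger): hadenbalu → hadenbalo
  rule 5 (pre-nasal raising): hadenbalo → hadinbalo
  rule 6: no change — hadinbalo
  rule 7 (unconditioned shift): hadinbalo → hadinpalo
  ⇒ Zodor hadinpalo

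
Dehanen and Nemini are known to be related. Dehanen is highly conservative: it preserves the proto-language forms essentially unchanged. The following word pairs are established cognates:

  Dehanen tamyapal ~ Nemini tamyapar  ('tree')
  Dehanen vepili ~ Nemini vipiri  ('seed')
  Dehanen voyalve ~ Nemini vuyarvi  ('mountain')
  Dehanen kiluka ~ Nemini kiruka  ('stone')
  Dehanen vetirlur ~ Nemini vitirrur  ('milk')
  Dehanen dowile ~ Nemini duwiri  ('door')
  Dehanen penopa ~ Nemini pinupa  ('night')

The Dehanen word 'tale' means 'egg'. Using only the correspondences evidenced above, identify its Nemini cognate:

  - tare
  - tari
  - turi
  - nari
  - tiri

tari

dowile ~ duwiri — Dehanen l corresponds to Nemini r between vowels (before a front vowel).
voyalve ~ vuyarvi, dowile ~ duwiri — Dehanen e corresponds to Nemini i word-finally.
Applying these to Dehanen 'tale':
  tale → tare   (l→r between vowels (before a front vowel))
  tare → tari   (e→i word-finally)
So the Nemini cognate is 'tari'.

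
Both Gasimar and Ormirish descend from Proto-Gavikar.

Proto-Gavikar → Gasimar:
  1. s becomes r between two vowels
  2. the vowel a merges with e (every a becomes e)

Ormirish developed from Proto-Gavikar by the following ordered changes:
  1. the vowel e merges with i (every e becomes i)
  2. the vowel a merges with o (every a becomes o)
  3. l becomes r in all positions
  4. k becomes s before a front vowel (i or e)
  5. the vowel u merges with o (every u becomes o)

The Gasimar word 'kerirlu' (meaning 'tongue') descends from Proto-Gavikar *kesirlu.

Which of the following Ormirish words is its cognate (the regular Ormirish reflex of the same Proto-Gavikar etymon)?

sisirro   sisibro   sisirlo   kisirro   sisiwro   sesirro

sisirro

Ormirish: start from *kesirlu.
  rule 1 (vowel merger): kesirlu → kisirlu
  rule 2: no change — kisirlu
  rule 3 (unconditioned shift): kisirlu → kisirru
  rule 4 (palatalisation): kisirru → sisirru
  rule 5 (vowel merger): sisirru → sisirro
  ⇒ Ormirish sisirro
The other candidates each miss or misapply at least one Ormirish change.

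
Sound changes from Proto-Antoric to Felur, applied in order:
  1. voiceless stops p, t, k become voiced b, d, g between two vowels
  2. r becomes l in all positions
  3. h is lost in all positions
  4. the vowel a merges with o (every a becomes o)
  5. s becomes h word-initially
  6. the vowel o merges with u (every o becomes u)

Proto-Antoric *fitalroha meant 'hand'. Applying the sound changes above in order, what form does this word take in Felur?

fidulluu

Felur: *fitalroha > fidalroha > fidalloha > fidalloa > fidolloo > fidulluu  (by intervocalic voicing, unconditioned shift, h-loss, vowel merger, vowel merger)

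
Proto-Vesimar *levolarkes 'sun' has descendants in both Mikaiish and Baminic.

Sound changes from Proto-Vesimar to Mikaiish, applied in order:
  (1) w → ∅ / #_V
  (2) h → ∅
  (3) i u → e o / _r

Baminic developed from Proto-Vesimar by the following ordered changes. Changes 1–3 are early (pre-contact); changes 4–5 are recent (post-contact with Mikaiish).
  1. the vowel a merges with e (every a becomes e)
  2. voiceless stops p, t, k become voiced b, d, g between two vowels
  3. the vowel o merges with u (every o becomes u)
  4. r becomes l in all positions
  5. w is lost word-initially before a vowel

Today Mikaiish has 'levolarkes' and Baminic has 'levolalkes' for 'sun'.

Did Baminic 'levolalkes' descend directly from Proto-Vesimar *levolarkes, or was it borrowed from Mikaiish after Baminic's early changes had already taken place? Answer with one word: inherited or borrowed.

If inherited, *levolarkes would pass through all of Baminic's changes:
Baminic: *levolarkes > levolerkes > levulerkes > levulelkes  (by vowel merger, vowel merger, unconditioned shift)
If borrowed from Mikaiish 'levolarkes' after the early changes, it would undergo only the recent ones:
  rule 4 (unconditioned shift): levolarkes → levolalkes
  rule 5 (glide loss): no change (levolalkes)
  ⇒ as a loan: levolalkes
Baminic 'levolalkes' matches the loan outcome 'levolalkes', not the inherited 'levulelkes' — it skipped the early Baminic changes, so it was borrowed from Mikaiish.

borrowed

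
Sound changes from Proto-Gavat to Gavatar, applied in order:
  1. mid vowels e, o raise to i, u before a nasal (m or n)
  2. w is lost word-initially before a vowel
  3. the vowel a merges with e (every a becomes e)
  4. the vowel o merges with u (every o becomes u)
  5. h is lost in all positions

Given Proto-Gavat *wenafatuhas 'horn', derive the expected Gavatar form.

inefetues

Gavatar: *wenafatuhas
  wenafatuhas → winafatuhas   [pre-nasal raising]
  winafatuhas → inafatuhas   [glide loss]
  inafatuhas → inefetuhes   [vowel merger]
  inefetuhes (rule 4 does not apply)
  inefetuhes → inefetues   [h-loss]
  giving Gavatar inefetues.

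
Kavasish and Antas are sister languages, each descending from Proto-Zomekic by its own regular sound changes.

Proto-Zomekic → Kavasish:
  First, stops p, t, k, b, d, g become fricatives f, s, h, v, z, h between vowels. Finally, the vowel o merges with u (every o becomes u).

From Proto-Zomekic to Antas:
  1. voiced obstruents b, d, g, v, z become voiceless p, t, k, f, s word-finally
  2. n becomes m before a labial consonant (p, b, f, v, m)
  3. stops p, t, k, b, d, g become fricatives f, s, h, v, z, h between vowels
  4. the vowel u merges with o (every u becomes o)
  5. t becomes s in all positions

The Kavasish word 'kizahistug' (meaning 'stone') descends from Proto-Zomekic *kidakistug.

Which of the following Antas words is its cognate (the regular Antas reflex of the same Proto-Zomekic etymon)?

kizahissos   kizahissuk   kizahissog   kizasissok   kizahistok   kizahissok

kizahissok

Antas: *kidakistug
  kidakistug → kidakistuk   [final devoicing]
  kidakistuk (rule 2 does not apply)
  kidakistuk → kizahistuk   [intervocalic lenition]
  kizahistuk → kizahistok   [vowel merger]
  kizahistok → kizahissok   [unconditioned shift]
  giving Antas kizahissok.
Among the options, 'kizahissok' alone shows every Antas change applied in order.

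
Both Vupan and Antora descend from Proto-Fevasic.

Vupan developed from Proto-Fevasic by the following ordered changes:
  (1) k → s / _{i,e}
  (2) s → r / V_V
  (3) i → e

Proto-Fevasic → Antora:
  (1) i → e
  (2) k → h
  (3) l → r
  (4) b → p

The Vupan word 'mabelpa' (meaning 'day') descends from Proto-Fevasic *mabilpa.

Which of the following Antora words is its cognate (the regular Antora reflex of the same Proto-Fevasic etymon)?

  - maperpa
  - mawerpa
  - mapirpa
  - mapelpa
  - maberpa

maperpa

Antora: *mabilpa > mabelpa > maberpa > maperpa  (by vowel merger, unconditioned shift, unconditioned shift)
The other candidates each miss or misapply at least one Antora change.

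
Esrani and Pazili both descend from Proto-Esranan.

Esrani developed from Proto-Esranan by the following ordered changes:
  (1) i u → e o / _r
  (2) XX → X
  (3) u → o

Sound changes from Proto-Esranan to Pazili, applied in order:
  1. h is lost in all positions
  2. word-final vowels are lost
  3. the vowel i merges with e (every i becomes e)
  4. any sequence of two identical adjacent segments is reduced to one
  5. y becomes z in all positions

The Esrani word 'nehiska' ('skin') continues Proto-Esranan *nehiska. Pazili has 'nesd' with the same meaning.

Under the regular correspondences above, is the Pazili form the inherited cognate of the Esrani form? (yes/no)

no

Derive the expected Pazili reflex of *nehiska:
Pazili: *nehiska > neiska > neisk > neesk > nesk  (by h-loss, apocope, vowel merger, degemination)
The regular Pazili reflex would be 'nesk', but the attested form is 'nesd'. The correspondence is irregular, so they are not cognates (the Pazili form has a different source).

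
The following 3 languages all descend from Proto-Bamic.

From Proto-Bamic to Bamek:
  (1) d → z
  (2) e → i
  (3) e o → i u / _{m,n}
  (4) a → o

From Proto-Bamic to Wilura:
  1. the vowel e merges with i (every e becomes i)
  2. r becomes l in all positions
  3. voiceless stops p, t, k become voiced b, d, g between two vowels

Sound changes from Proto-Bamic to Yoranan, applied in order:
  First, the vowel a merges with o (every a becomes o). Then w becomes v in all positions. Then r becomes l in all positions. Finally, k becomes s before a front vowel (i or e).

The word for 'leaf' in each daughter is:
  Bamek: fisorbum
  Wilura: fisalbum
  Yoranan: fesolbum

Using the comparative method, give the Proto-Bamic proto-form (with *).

*fesarbum

Position 4: Bamek has o, Wilura has a, Yoranan has o. Wilura preserves a here (none of its changes turn any other segment into a), so the proto-segment is *a.
Position 5: Bamek has r, Wilura has l, Yoranan has l. Bamek preserves r here (none of its changes turn any other segment into r), so the proto-segment is *r.
Position 2: Bamek has i, Wilura has i, Yoranan has e. Yoranan preserves e here (none of its changes turn any other segment into e), so the proto-segment is *e.
Verify the candidate proto-form against each daughter:
Bamek: *fesarbum > fisarbum > fisorbum  (by vowel merger, vowel merger)
Wilura: *fesarbum > fisarbum > fisalbum  (by vowel merger, unconditioned shift)
Yoranan: start from *fesarbum.
  rule 1 (vowel merger): fesarbum → fesorbum
  rule 2: no change — fesorbum
  rule 3 (unconditioned shift): fesorbum → fesolbum
  rule 4: no change — fesolbum
  ⇒ Yoranan fesolbum
*fesarbum is the unique common source.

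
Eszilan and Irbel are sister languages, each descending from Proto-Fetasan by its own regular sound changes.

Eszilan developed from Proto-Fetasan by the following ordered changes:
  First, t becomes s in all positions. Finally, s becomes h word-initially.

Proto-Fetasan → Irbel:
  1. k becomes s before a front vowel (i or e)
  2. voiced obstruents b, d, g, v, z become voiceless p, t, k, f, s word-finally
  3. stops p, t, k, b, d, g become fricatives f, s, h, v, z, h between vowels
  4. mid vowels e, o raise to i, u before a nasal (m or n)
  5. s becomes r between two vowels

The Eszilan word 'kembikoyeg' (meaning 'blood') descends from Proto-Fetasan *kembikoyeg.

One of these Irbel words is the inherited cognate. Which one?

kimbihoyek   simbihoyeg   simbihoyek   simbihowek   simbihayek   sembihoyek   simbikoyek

Irbel: *kembikoyeg
  kembikoyeg → sembikoyeg   [palatalisation]
  sembikoyeg → sembikoyek   [final devoicing]
  sembikoyek → sembihoyek   [intervocalic lenition]
  sembihoyek → simbihoyek   [pre-nasal raising]
  simbihoyek (rule 5 does not apply)
  giving Irbel simbihoyek.
The other candidates each miss or misapply at least one Irbel change.

simbihoyek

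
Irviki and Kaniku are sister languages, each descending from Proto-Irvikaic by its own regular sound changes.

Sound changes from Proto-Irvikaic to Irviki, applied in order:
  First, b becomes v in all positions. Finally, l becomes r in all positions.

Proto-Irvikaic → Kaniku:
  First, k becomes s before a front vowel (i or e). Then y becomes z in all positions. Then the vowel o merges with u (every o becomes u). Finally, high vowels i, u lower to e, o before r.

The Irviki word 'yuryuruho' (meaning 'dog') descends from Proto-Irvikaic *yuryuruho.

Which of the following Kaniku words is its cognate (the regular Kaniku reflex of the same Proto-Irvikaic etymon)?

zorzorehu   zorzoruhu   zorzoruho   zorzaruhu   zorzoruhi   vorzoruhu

zorzoruhu

Kaniku: *yuryuruho
  yuryuruho (rule 1 does not apply)
  yuryuruho → zurzuruho   [unconditioned shift]
  zurzuruho → zurzuruhu   [vowel merger]
  zurzuruhu → zorzoruhu   [pre-rhotic lowering]
  giving Kaniku zorzoruhu.
Only 'zorzoruhu' matches the regular Kaniku development of *yuryuruho.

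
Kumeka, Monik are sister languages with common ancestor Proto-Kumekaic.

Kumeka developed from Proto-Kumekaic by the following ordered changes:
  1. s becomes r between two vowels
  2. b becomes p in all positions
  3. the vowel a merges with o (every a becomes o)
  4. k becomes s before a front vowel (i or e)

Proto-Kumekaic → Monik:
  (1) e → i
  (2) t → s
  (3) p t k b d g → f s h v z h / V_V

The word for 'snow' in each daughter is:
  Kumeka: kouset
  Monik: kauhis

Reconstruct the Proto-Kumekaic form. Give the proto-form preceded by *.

Position 4: Kumeka has s, Monik has h. Taking the neighbouring segments as reconstructed: Kumeka s can only go back to *k; Monik h could go back to *k or *g or *h — the one source consistent with every daughter is *k.
Position 5: Kumeka has e, Monik has i. Kumeka preserves e here (none of its changes turn any other segment into e), so the proto-segment is *e.
Continuing position by position gives *kauket; check it forward:
Kumeka: *kauket
  kauket (rule 1 does not apply)
  kauket (rule 2 does not apply)
  kauket → kouket   [vowel merger]
  kouket → kouset   [palatalisation]
  giving Kumeka kouset.
Monik: *kauket > kaukit > kaukis > kauhis  (by vowel merger, unconditioned shift, intervocalic lenition)
*kauket is the unique common source.

*kauket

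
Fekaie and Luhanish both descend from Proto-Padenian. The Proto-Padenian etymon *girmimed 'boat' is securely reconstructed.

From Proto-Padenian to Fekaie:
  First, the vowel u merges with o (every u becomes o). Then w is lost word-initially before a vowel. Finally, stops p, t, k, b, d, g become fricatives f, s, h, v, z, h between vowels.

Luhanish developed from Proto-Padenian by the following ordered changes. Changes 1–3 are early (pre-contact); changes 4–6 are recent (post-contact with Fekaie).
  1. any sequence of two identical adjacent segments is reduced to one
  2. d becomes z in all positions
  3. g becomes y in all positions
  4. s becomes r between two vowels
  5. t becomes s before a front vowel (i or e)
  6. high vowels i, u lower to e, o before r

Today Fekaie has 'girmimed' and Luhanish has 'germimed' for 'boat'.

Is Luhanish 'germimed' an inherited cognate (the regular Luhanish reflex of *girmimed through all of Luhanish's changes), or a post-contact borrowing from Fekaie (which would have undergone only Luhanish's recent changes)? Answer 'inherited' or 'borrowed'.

borrowed

If inherited, *girmimed would pass through all of Luhanish's changes:
Luhanish: start from *girmimed.
  rule 1: no change — girmimed
  rule 2 (unconditioned shift): girmimed → girmimez
  rule 3 (unconditioned shift): girmimez → yirmimez
  rule 4: no change — yirmimez
  rule 5: no change — yirmimez
  rule 6 (pre-rhotic lowering): yirmimez → yermimez
  ⇒ Luhanish yermimez
If borrowed from Fekaie 'girmimed' after the early changes, it would undergo only the recent ones:
  rule 4 (rhotacism): no change (girmimed)
  rule 5 (palatalisation): no change (girmimed)
  rule 6 (pre-rhotic lowering): girmimed → germimed
  ⇒ as a loan: germimed
Luhanish 'germimed' matches the loan outcome 'germimed', not the inherited 'yermimez' — it skipped the early Luhanish changes, so it was borrowed from Fekaie.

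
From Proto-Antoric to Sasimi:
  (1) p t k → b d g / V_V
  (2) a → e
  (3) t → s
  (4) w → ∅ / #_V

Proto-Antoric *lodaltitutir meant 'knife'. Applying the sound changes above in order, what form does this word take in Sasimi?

Sasimi: *lodaltitutir
  lodaltitutir → lodaltidudir   [intervocalic voicing]
  lodaltidudir → lodeltidudir   [vowel merger]
  lodeltidudir → lodelsidudir   [unconditioned shift]
  lodelsidudir (rule 4 does not apply)
  giving Sasimi lodelsidudir.

lodelsidudir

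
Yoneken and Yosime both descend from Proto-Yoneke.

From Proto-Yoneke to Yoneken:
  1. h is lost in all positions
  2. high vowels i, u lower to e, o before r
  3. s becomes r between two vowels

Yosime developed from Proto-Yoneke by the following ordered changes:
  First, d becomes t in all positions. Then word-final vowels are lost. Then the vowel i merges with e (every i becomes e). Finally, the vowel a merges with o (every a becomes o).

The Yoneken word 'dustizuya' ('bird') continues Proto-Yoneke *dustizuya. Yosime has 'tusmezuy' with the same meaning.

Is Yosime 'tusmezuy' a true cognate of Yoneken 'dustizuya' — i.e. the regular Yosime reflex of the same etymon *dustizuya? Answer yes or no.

Derive the expected Yosime reflex of *dustizuya:
Yosime: *dustizuya > tustizuya > tustizuy > tustezuy  (by unconditioned shift, apocope, vowel merger)
The regular Yosime reflex would be 'tustezuy', but the attested form is 'tusmezuy'. The correspondence is irregular, so they are not cognates (the Yosime form has a different source).

no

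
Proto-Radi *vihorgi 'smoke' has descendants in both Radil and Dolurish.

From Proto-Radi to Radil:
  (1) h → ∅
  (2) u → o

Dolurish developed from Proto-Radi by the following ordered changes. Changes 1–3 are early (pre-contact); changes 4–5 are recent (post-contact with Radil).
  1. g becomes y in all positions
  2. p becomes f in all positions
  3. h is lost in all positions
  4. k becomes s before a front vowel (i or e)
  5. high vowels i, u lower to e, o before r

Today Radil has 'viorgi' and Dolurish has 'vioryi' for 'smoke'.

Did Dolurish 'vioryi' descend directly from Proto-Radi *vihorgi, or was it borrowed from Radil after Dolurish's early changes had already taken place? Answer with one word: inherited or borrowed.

inherited

If inherited, *vihorgi would pass through all of Dolurish's changes:
Dolurish: *vihorgi > vihoryi > vioryi  (by unconditioned shift, h-loss)
If borrowed from Radil 'viorgi' after the early changes, it would undergo only the recent ones:
  rule 4 (palatalisation): no change (viorgi)
  rule 5 (pre-rhotic lowering): no change (viorgi)
  ⇒ as a loan: viorgi
Dolurish 'vioryi' matches the inherited outcome exactly, so it is an inherited cognate, not a loan.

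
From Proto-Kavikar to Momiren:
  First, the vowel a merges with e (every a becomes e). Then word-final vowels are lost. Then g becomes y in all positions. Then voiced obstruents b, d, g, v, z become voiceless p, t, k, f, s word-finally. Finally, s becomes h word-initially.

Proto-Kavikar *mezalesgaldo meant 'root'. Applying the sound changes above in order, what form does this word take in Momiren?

Momiren: *mezalesgaldo
  mezalesgaldo → mezelesgeldo   [vowel merger]
  mezelesgeldo → mezelesgeld   [apocope]
  mezelesgeld → mezelesyeld   [unconditioned shift]
  mezelesyeld → mezelesyelt   [final devoicing]
  mezelesyelt (rule 5 does not apply)
  giving Momiren mezelesyelt.

mezelesyelt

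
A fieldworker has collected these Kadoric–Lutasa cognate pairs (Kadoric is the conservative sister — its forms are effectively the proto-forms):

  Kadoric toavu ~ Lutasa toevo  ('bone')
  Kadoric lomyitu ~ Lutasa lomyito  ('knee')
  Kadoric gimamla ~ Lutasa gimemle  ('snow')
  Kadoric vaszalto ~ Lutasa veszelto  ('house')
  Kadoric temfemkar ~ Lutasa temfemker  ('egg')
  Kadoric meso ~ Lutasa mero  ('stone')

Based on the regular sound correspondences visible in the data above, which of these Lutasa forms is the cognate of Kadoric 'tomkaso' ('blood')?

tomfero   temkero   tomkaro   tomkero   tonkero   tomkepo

tomkero

vaszalto ~ veszelto — Kadoric a corresponds to Lutasa e after a consonant, before a consonant other than r, m, n, p, b, f, v.
meso ~ mero — Kadoric s corresponds to Lutasa r between vowels (before a back vowel).
Applying these to Kadoric 'tomkaso':
  tomkaso → tomkeso   (a→e after a consonant, before a consonant other than r, m, n, p, b, f, v)
  tomkeso → tomkero   (s→r between vowels (before a back vowel))
So the Lutasa cognate is 'tomkero'.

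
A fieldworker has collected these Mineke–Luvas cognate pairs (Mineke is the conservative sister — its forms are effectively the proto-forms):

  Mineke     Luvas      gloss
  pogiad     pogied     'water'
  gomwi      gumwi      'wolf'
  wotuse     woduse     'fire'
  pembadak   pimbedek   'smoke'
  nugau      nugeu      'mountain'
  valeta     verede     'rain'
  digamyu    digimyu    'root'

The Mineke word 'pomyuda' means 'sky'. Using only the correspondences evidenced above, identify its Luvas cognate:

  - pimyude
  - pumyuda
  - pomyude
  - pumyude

gomwi ~ gumwi — Mineke o corresponds to Luvas u after a consonant, before a nasal.
valeta ~ verede — Mineke a corresponds to Luvas e word-finally.
Applying these to Mineke 'pomyuda':
  pomyuda → pumyuda   (o→u after a consonant, before a nasal)
  pumyuda → pumyude   (a→e word-finally)
So the Luvas cognate is 'pumyude'.

pumyude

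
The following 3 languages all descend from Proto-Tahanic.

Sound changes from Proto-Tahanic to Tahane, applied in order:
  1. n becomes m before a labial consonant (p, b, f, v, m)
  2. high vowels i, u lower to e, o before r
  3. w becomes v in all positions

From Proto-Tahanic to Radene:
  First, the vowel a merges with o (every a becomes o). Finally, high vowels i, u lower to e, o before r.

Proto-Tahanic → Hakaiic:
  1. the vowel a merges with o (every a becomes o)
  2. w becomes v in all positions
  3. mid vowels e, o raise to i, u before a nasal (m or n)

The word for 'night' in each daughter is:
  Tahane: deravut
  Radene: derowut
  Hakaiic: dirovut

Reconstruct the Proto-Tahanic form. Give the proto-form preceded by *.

*dirawut

Position 2: Tahane has e, Radene has e, Hakaiic has i. Taking the neighbouring segments as reconstructed: Tahane e could go back to *e or *i; Radene e could go back to *e or *i; Hakaiic i can only go back to *i — the one source consistent with every daughter is *i.
Position 4: Tahane has a, Radene has o, Hakaiic has o. Tahane preserves a here (none of its changes turn any other segment into a), so the proto-segment is *a.
Continuing position by position gives *dirawut; check it forward:
Tahane: *dirawut
  dirawut (rule 1 does not apply)
  dirawut → derawut   [pre-rhotic lowering]
  derawut → deravut   [unconditioned shift]
  giving Tahane deravut.
Radene: start from *dirawut.
  rule 1 (vowel merger): dirawut → dirowut
  rule 2 (pre-rhotic lowering): dirowut → derowut
  ⇒ Radene derowut
Hakaiic: *dirawut
  dirawut → dirowut   [vowel merger]
  dirowut → dirovut   [unconditioned shift]
  dirovut (rule 3 does not apply)
  giving Hakaiic dirovut.
Only *dirawut yields all of Tahane deravut, Radene derowut, Hakaiic dirovut.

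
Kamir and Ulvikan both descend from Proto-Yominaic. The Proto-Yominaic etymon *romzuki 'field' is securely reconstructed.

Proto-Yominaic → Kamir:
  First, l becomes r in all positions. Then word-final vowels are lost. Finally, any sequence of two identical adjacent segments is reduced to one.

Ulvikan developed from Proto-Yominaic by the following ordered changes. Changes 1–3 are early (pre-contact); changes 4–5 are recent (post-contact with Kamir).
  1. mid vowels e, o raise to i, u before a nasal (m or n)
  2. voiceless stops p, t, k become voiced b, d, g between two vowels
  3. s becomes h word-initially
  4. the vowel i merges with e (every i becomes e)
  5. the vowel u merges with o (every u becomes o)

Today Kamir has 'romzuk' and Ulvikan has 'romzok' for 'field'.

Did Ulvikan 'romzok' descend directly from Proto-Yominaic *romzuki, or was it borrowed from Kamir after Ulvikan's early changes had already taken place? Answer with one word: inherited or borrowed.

borrowed

If inherited, *romzuki would pass through all of Ulvikan's changes:
Ulvikan: *romzuki
  romzuki → rumzuki   [pre-nasal raising]
  rumzuki → rumzugi   [intervocalic voicing]
  rumzugi (rule 3 does not apply)
  rumzugi → rumzuge   [vowel merger]
  rumzuge → romzoge   [vowel merger]
  giving Ulvikan romzoge.
If borrowed from Kamir 'romzuk' after the early changes, it would undergo only the recent ones:
  rule 4 (vowel merger): no change (romzuk)
  rule 5 (vowel merger): romzuk → romzok
  ⇒ as a loan: romzok
Ulvikan 'romzok' matches the loan outcome 'romzok', not the inherited 'romzoge' — it skipped the early Ulvikan changes, so it was borrowed from Kamir.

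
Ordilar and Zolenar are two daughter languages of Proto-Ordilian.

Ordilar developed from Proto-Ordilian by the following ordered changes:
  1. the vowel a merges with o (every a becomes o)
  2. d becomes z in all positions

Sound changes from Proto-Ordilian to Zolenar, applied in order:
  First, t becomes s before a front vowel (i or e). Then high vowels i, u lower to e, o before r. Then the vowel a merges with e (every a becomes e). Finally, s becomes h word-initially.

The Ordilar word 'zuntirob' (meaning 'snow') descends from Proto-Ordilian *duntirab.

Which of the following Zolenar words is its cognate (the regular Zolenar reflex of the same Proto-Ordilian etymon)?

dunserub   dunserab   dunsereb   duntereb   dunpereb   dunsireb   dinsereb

dunsereb

Zolenar: *duntirab
  duntirab → dunsirab   [palatalisation]
  dunsirab → dunserab   [pre-rhotic lowering]
  dunserab → dunsereb   [vowel merger]
  dunsereb (rule 4 does not apply)
  giving Zolenar dunsereb.
Among the options, 'dunsereb' alone shows every Zolenar change applied in order.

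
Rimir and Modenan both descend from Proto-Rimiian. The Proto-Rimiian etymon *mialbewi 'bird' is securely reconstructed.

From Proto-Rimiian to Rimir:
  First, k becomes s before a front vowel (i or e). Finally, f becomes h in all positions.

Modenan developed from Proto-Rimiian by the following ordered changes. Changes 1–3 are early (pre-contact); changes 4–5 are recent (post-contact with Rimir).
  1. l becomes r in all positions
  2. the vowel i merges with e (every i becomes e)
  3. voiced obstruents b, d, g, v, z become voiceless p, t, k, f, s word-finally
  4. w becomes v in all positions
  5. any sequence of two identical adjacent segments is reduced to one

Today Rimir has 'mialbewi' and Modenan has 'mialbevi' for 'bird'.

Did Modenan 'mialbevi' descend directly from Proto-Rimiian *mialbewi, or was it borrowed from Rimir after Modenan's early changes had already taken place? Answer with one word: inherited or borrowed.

borrowed

If inherited, *mialbewi would pass through all of Modenan's changes:
Modenan: *mialbewi
  mialbewi → miarbewi   [unconditioned shift]
  miarbewi → mearbewe   [vowel merger]
  mearbewe (rule 3 does not apply)
  mearbewe → mearbeve   [unconditioned shift]
  mearbeve (rule 5 does not apply)
  giving Modenan mearbeve.
If borrowed from Rimir 'mialbewi' after the early changes, it would undergo only the recent ones:
  rule 4 (unconditioned shift): mialbewi → mialbevi
  rule 5 (degemination): no change (mialbevi)
  ⇒ as a loan: mialbevi
Modenan 'mialbevi' matches the loan outcome 'mialbevi', not the inherited 'mearbeve' — it skipped the early Modenan changes, so it was borrowed from Rimir.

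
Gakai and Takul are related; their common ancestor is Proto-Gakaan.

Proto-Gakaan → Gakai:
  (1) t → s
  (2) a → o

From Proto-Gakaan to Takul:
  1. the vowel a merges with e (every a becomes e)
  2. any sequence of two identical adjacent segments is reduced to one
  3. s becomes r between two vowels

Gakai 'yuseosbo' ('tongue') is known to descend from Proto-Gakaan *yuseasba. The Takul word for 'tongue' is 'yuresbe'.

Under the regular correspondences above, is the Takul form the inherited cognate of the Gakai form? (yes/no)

yes

Derive the expected Takul reflex of *yuseasba:
Takul: *yuseasba > yuseesbe > yusesbe > yuresbe  (by vowel merger, degemination, rhotacism)
Takul 'yuresbe' matches the regular reflex exactly, so the pair is cognate.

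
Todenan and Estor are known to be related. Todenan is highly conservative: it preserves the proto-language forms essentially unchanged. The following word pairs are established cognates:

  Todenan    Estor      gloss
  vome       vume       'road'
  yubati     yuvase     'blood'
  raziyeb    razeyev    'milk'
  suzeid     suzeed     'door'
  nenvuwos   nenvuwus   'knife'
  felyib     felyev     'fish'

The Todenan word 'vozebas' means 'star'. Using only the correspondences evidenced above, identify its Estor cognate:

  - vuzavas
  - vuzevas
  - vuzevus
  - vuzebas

nenvuwos ~ nenvuwus — Todenan o corresponds to Estor u after a consonant, before a consonant other than r, m, n, p, b, f, v.
yubati ~ yuvase — Todenan b corresponds to Estor v between vowels (before a back vowel).
Applying these to Todenan 'vozebas':
  vozebas → vuzebas   (o→u after a consonant, before a consonant other than r, m, n, p, b, f, v)
  vuzebas → vuzevas   (b→v between vowels (before a back vowel))
So the Estor cognate is 'vuzevas'.

vuzevas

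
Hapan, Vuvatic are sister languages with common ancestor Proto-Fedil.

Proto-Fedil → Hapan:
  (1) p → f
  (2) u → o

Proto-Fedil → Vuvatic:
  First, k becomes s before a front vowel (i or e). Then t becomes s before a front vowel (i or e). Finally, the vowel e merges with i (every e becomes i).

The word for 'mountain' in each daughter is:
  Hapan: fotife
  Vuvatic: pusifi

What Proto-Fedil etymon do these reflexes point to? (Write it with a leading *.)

*putife

Position 6: Hapan has e, Vuvatic has i. Hapan preserves e here (none of its changes turn any other segment into e), so the proto-segment is *e.
Position 3: Hapan has t, Vuvatic has s. Hapan preserves t here (none of its changes turn any other segment into t), so the proto-segment is *t.
Position 2: Hapan has o, Vuvatic has u. Vuvatic preserves u here (none of its changes turn any other segment into u), so the proto-segment is *u.
Continuing position by position gives *putife; check it forward:
Hapan: *putife > futife > fotife  (by unconditioned shift, vowel merger)
Vuvatic: start from *putife.
  rule 1: no change — putife
  rule 2 (palatalisation): putife → pusife
  rule 3 (vowel merger): pusife → pusifi
  ⇒ Vuvatic pusifi
Only *putife yields all of Hapan fotife, Vuvatic pusifi.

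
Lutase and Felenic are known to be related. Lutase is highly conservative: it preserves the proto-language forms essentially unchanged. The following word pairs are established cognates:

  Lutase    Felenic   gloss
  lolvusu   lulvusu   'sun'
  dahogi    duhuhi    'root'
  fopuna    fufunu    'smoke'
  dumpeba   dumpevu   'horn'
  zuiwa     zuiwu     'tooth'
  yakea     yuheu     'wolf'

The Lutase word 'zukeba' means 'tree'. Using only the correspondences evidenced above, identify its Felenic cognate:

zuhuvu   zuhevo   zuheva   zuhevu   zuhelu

zuhevu

yakea ~ yuheu — Lutase k corresponds to Felenic h between vowels (before a front vowel).
dumpeba ~ dumpevu — Lutase b corresponds to Felenic v between vowels (before a back vowel).
fopuna ~ fufunu, dumpeba ~ dumpevu — Lutase a corresponds to Felenic u word-finally.
Applying these to Lutase 'zukeba':
  zukeba → zuheba   (k→h between vowels (before a front vowel))
  zuheba → zuheva   (b→v between vowels (before a back vowel))
  zuheva → zuhevu   (a→u word-finally)
So the Felenic cognate is 'zuhevu'.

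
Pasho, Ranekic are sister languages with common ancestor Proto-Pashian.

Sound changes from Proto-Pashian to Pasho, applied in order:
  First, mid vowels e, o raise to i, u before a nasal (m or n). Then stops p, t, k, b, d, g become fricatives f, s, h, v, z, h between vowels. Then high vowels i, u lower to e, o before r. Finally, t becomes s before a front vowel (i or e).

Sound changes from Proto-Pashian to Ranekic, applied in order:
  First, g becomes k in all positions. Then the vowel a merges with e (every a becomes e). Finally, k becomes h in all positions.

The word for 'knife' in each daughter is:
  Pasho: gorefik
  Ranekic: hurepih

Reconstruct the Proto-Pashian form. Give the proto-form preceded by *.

*gurepik

Position 1: Pasho has g, Ranekic has h. Pasho preserves g here (none of its changes turn any other segment into g), so the proto-segment is *g.
Position 7: Pasho has k, Ranekic has h. Pasho preserves k here (none of its changes turn any other segment into k), so the proto-segment is *k.
Position 5: Pasho has f, Ranekic has p. Ranekic preserves p here (none of its changes turn any other segment into p), so the proto-segment is *p.
Continuing position by position gives *gurepik; check it forward:
Pasho: start from *gurepik.
  rule 1: no change — gurepik
  rule 2 (intervocalic lenition): gurepik → gurefik
  rule 3 (pre-rhotic lowering): gurefik → gorefik
  rule 4: no change — gorefik
  ⇒ Pasho gorefik
Ranekic: *gurepik
  gurepik → kurepik   [unconditioned shift]
  kurepik (rule 2 does not apply)
  kurepik → hurepih   [unconditioned shift]
  giving Ranekic hurepih.
No other proto-form is consistent with every reflex, so the reconstruction is *gurepik.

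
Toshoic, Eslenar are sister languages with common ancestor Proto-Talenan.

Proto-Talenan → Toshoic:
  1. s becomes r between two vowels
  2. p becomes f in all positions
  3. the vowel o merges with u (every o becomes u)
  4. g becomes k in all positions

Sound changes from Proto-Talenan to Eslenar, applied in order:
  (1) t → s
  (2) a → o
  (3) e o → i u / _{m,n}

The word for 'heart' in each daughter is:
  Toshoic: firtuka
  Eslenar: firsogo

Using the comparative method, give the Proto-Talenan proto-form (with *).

Position 7: Toshoic has a, Eslenar has o. Toshoic preserves a here (none of its changes turn any other segment into a), so the proto-segment is *a.
Position 5: Toshoic has u, Eslenar has o. Taking the neighbouring segments as reconstructed: Toshoic u could go back to *o or *u; Eslenar o could go back to *a or *o — the one source consistent with every daughter is *o.
Position 6: Toshoic has k, Eslenar has g. Eslenar preserves g here (none of its changes turn any other segment into g), so the proto-segment is *g.
Verify the candidate proto-form against each daughter:
Toshoic: *firtoga
  firtoga (rule 1 does not apply)
  firtoga (rule 2 does not apply)
  firtoga → firtuga   [vowel merger]
  firtuga → firtuka   [unconditioned shift]
  giving Toshoic firtuka.
Eslenar: *firtoga > firsoga > firsogo  (by unconditioned shift, vowel merger)
Only *firtoga yields all of Toshoic firtuka, Eslenar firsogo.

*firtoga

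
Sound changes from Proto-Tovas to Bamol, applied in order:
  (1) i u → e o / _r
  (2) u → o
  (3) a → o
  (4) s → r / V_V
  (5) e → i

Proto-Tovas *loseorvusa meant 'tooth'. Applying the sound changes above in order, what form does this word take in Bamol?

Bamol: start from *loseorvusa.
  rule 1: no change — loseorvusa
  rule 2 (vowel merger): loseorvusa → loseorvosa
  rule 3 (vowel merger): loseorvosa → loseorvoso
  rule 4 (rhotacism): loseorvoso → loreorvoro
  rule 5 (vowel merger): loreorvoro → loriorvoro
  ⇒ Bamol loriorvoro

loriorvoro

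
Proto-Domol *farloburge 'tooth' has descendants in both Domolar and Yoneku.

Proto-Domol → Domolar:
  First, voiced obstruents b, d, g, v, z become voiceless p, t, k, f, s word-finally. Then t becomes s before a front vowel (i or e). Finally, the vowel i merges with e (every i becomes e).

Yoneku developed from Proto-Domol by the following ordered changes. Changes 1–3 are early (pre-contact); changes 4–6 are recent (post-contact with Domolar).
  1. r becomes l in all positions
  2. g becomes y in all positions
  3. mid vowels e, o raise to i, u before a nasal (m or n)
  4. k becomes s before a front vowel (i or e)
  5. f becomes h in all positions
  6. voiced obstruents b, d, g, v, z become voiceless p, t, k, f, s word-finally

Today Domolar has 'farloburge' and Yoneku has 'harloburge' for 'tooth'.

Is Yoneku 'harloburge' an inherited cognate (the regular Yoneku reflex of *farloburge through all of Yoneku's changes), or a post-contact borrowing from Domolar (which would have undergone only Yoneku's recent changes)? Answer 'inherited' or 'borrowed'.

borrowed

If inherited, *farloburge would pass through all of Yoneku's changes:
Yoneku: start from *farloburge.
  rule 1 (unconditioned shift): farloburge → fallobulge
  rule 2 (unconditioned shift): fallobulge → fallobulye
  rule 3: no change — fallobulye
  rule 4: no change — fallobulye
  rule 5 (unconditioned shift): fallobulye → hallobulye
  rule 6: no change — hallobulye
  ⇒ Yoneku hallobulye
If borrowed from Domolar 'farloburge' after the early changes, it would undergo only the recent ones:
  rule 4 (palatalisation): no change (farloburge)
  rule 5 (unconditioned shift): farloburge → harloburge
  rule 6 (final devoicing): no change (harloburge)
  ⇒ as a loan: harloburge
Yoneku 'harloburge' matches the loan outcome 'harloburge', not the inherited 'hallobulye' — it skipped the early Yoneku changes, so it was borrowed from Domolar.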